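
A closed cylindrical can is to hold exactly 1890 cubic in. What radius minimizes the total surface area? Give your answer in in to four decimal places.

With radius r and height h, πr²h = 1890 so h = 1890/(πr²), and S(r) = 2πr² + 2πrh = 2πr² + 2·1890/r.
S'(r) = 4πr − 2·1890/r² = 0 ⇒ r³ = 1890/(2π), so r ≈ 6.7003 and h = 2r ≈ 13.4006.
S''(r) = 4π + 4·1890/r³ > 0, so this is the minimum; S ≈ 846.2313.

6.7003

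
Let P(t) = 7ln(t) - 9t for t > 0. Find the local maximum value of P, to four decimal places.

P'(t) = 7/t − 9 = 0 gives t = 7/9.
P''(t) = -7/t², which is negative for t > 0, so this is a local maximum.
P(7/9) = 7·ln(7/9) - 7 ≈ -8.7592.

-8.7592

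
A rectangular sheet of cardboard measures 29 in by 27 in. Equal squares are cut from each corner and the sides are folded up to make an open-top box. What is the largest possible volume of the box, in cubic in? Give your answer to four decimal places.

With cut size x, the volume is V(x) = x(29 − 2x)(27 − 2x) for 0 < x < 13.5.
V'(x) = 12x^2 − 224x + 783. Setting V'(x) = 0 gives x ≈ 4.6577 (the root in (0, 13.5)).
V''(x) = 24x − 224 is negative there, so this is the maximum; V ≈ 1621.4119.

1621.4119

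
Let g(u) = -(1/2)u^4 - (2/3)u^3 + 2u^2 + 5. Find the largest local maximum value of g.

31/3

g'(u) = -2u^3 - 2u^2 + 4u = 0 at u = -2, 0, 1.
Second-derivative test with g''(u) = -6u^2 - 4u + 4: g''(-2) = -12 < 0 ⇒ local maximum; g''(0) = 4 > 0 ⇒ local minimum; g''(1) = -6 < 0 ⇒ local maximum.
The largest local maximum is g(-2) = 31/3.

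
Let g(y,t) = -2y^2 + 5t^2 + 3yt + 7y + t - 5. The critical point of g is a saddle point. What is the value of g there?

-23/49

∂g/∂y = -4y + 3t + 7 = 0 and ∂g/∂t = 3y + 10t + 1 = 0, so (y, t) = (67/49, -25/49).
The Hessian has g_{yy} = -4, g_{tt} = 10, g_{yt} = 3, giving D = -49 < 0, so the point is a saddle point.
g(67/49, -25/49) = -23/49.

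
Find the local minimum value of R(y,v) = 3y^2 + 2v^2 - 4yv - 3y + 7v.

∂R/∂y = 6y - 4v - 3 = 0 and ∂R/∂v = -4y + 4v + 7 = 0, so (y, v) = (-2, -15/4).
The Hessian has R_{yy} = 6, R_{vv} = 4, R_{yv} = -4, giving D = 8 > 0 with R_{yy} > 0, so the point is a local minimum.
R(-2, -15/4) = -81/8.

-81/8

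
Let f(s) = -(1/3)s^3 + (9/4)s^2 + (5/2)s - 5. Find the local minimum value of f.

-271/48

f'(s) = -s^2 + (9/2)s + 5/2 = 0 at s = -1/2, 5.
f''(s) = -2s + 9/2. f''(-1/2) = 11/2 > 0 ⇒ local minimum; f''(5) = -11/2 < 0 ⇒ local maximum.
The local minimum is f(-1/2) = -271/48.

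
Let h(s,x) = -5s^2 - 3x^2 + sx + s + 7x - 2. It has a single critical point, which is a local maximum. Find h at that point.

∂h/∂s = -10s + x + 1 = 0 and ∂h/∂x = s - 6x + 7 = 0, so (s, x) = (13/59, 71/59).
The Hessian has h_{ss} = -10, h_{xx} = -6, h_{sx} = 1, giving D = 59 > 0 with h_{ss} < 0, so the point is a local maximum.
h(13/59, 71/59) = 137/59.

137/59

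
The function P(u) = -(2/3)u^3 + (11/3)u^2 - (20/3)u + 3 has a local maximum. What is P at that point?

Critical points: P'(u) = -2u^2 + (22/3)u - 20/3 vanishes at u = 5/3, 2.
Since P''(u) = -4u + 22/3, we get P''(5/3) = 2/3 > 0 ⇒ local minimum; P''(2) = -2/3 < 0 ⇒ local maximum.
So the local maximum value is P(2) = -1.

-1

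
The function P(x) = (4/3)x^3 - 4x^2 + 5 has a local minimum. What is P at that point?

P'(x) = 4x^2 - 8x. Setting P'(x) = 0 gives x ∈ {0, 2}.
P''(x) = 8x - 8. P''(0) = -8 < 0 ⇒ local maximum; P''(2) = 8 > 0 ⇒ local minimum.
Thus P has its local minimum at x = 2, with value -1/3.

-1/3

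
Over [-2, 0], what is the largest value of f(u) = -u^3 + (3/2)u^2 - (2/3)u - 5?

The derivative is -3u^2 + 3u - 2/3, which has no zeros in [-2, 0].
Compare values at every candidate in [-2, 0]: f(-2) = 31/3; f(0) = -5.
The maximum over the interval is 31/3, attained at u = -2.

31/3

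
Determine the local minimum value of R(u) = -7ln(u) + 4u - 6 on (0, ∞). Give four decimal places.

-2.9173

R'(u) = -7/u + 4 = 0 gives u = 7/4.
R''(u) = 7/u², which is positive for u > 0, so this is a local minimum.
R(7/4) = -7·ln(7/4) + 7 - 6 ≈ -2.9173.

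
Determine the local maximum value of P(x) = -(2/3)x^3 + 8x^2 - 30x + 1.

-97/3

P'(x) = -2x^2 + 16x - 30 = 0 at x = 3, 5.
Second-derivative test with P''(x) = -4x + 16: P''(3) = 4 > 0 ⇒ local minimum; P''(5) = -4 < 0 ⇒ local maximum.
So the local maximum value is P(5) = -97/3.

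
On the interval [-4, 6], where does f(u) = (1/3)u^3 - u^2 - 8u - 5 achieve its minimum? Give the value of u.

4

The derivative is u^2 - 2u - 8, which vanishes at u = -2 and u = 4.
Evaluating at the critical points and endpoints: f(-4) = -31/3,  f(-2) = 13/3,  f(4) = -95/3,  f(6) = -17.
Hence the absolute minimum is -95/3 at u = 4.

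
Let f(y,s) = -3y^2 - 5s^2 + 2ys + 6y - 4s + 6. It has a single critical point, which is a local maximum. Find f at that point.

∂f/∂y = -6y + 2s + 6 = 0 and ∂f/∂s = 2y - 10s - 4 = 0, so (y, s) = (13/14, -3/14).
The Hessian has f_{yy} = -6, f_{ss} = -10, f_{ys} = 2, giving D = 56 > 0 with f_{yy} < 0, so the point is a local maximum.
f(13/14, -3/14) = 129/14.

129/14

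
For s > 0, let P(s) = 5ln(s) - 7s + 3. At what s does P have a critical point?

5/7

P'(s) = 5/s − 7 = 0 gives s = 5/7.
P''(s) = -5/s², which is negative for s > 0, so this is a local maximum.
P(5/7) = 5·ln(5/7) - 5 + 3 ≈ -3.6824.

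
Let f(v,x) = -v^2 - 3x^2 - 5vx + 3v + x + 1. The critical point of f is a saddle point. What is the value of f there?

0

∂f/∂v = -2v - 5x + 3 = 0 and ∂f/∂x = -5v - 6x + 1 = 0, so (v, x) = (-1, 1).
The Hessian has f_{vv} = -2, f_{xx} = -6, f_{vx} = -5, giving D = -13 < 0, so the point is a saddle point.
f(-1, 1) = 0.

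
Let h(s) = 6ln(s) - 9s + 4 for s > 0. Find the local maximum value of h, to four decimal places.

h'(s) = 6/s − 9 = 0 gives s = 2/3.
h''(s) = -6/s², which is negative for s > 0, so this is a local maximum.
h(2/3) = 6·ln(2/3) - 6 + 4 ≈ -4.4328.

-4.4328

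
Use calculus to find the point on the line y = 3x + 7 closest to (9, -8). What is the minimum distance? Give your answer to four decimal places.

13.2816

Minimize D(x)^2 = (x - 9)^2 + (3x + 15)^2.
d/dx[D^2] = 2(x - 9) + 2·3·(3x + 15) = 0 ⇒ x = -18/5.
Then y = -19/5 and the distance is √(882/5) ≈ 13.2816.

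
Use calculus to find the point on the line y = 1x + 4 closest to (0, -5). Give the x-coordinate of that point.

Minimize D(x)^2 = (x + 0)^2 + (x + 9)^2.
d/dx[D^2] = 2(x + 0) + 2·1·(x + 9) = 0 ⇒ x = -9/2.
Then y = -1/2 and the distance is √(81/2) ≈ 6.3640.

-9/2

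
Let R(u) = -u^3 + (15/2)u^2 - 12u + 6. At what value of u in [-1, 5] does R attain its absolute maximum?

-1

The derivative is -3u^2 + 15u - 12, which vanishes at u = 1 and u = 4.
Candidates: R(-1) = 53/2,  R(1) = 1/2,  R(4) = 14,  R(5) = 17/2.
So the maximum is R(-1) = 53/2.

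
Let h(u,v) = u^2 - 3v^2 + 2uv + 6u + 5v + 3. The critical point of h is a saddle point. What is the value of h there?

∂h/∂u = 2u + 2v + 6 = 0 and ∂h/∂v = 2u - 6v + 5 = 0, so (u, v) = (-23/8, -1/8).
The Hessian has h_{uu} = 2, h_{vv} = -6, h_{uv} = 2, giving D = -16 < 0, so the point is a saddle point.
h(-23/8, -1/8) = -95/16.

-95/16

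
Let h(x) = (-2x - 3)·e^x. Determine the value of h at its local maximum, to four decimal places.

0.1642

Differentiating with the product rule gives h'(x) = (-2x - 5)·e^x. Since e^x > 0, the only critical point is x = -5/2.
h''(-5/2) has the same sign as -2 < 0, so this is a local maximum.
h(-5/2) = (2)·e^(-5/2) ≈ 0.1642.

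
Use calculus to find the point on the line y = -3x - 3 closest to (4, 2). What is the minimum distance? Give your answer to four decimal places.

5.3759

Minimize D(x)^2 = (x - 4)^2 + (-3x - 5)^2.
d/dx[D^2] = 2(x - 4) + 2·(-3)·(-3x - 5) = 0 ⇒ x = -11/10.
Then y = 3/10 and the distance is √(289/10) ≈ 5.3759.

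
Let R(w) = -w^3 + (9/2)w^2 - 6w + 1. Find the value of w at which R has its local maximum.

2

R'(w) = -3w^2 + 9w - 6. Setting R'(w) = 0 gives w ∈ {1, 2}.
R''(w) = -6w + 9. R''(1) = 3 > 0 ⇒ local minimum; R''(2) = -3 < 0 ⇒ local maximum.
Thus R has its local maximum at w = 2, with value -1.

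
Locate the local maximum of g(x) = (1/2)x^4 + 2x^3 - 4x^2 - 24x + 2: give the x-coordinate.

-2

Critical points: g'(x) = 2x^3 + 6x^2 - 8x - 24 vanishes at x = -3, -2, 2.
g''(x) = 6x^2 + 12x - 8. g''(-3) = 10 > 0 ⇒ local minimum; g''(-2) = -8 < 0 ⇒ local maximum; g''(2) = 40 > 0 ⇒ local minimum.
The local maximum is g(-2) = 26.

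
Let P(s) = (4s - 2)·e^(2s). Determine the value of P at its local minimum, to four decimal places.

Differentiating with the product rule gives P'(s) = (8s)·e^(2s). Since e^(2s) > 0, the only critical point is s = 0.
P''(0) has the same sign as 8 > 0, so this is a local minimum.
P(0) = (-2)·e^(0) ≈ -2.0000.

-2.0000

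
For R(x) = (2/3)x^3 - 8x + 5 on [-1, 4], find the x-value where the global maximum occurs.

4

The derivative is 2x^2 - 8, whose only zero in [-1, 4] is x = 2.
Compare values at every candidate in [-1, 4]: R(-1) = 37/3, R(2) = -17/3, R(4) = 47/3.
The maximum over the interval is 47/3, attained at x = 4.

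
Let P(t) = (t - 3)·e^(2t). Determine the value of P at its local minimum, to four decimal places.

Differentiating with the product rule gives P'(t) = (2t - 5)·e^(2t). Since e^(2t) > 0, the only critical point is t = 5/2.
P''(5/2) has the same sign as 2 > 0, so this is a local minimum.
P(5/2) = (-1/2)·e^(5) ≈ -74.2066.

-74.2066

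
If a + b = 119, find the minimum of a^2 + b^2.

With a + b = 119, a^2 + b^2 = a^2 + (119 − a)^2.
The derivative 2a − 2(119 − a) = 4a − 238 vanishes at a = 119/2; second derivative 4 > 0, a minimum.
The minimum is 2·(119/2)^2 = 14161/2.

14161/2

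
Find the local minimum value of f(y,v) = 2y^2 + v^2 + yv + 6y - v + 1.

-37/7

∂f/∂y = 4y + v + 6 = 0 and ∂f/∂v = y + 2v - 1 = 0, so (y, v) = (-13/7, 10/7).
The Hessian has f_{yy} = 4, f_{vv} = 2, f_{yv} = 1, giving D = 7 > 0 with f_{yy} > 0, so the point is a local minimum.
f(-13/7, 10/7) = -37/7.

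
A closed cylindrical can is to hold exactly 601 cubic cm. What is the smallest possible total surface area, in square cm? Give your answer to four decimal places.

394.2432

With radius r and height h, πr²h = 601 so h = 601/(πr²), and S(r) = 2πr² + 2πrh = 2πr² + 2·601/r.
S'(r) = 4πr − 2·601/r² = 0 ⇒ r³ = 601/(2π), so r ≈ 4.5733 and h = 2r ≈ 9.1466.
S''(r) = 4π + 4·601/r³ > 0, so this is the minimum; S ≈ 394.2432.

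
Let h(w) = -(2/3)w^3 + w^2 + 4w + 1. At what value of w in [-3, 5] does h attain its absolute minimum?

5

Differentiating, h'(w) = -2w^2 + 2w + 4; which vanishes at w = -1 and w = 2.
Candidates: h(-3) = 16, h(-1) = -4/3, h(2) = 23/3, h(5) = -112/3.
So the minimum is h(5) = -112/3.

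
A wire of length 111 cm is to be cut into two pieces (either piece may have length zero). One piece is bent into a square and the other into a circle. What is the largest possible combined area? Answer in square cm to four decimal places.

980.4740

Let x be the length used for the square. Square side x/4; circle radius (111−x)/(2π).
A(x) = (x/4)² + π·((111−x)/(2π))² = x²/16 + (111−x)²/(4π) for 0 ≤ x ≤ 111. A'(x) = x/8 − (111−x)/(2π) = 0 gives x = 4·111/(π+4) ≈ 62.1710.
A'' > 0, so the interior critical point is a minimum; the maximum is at an endpoint. A(0) = 980.4740 and A(111) = 770.0625, so the largest area is 980.4740.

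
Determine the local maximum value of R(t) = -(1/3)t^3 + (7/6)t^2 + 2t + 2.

19/2

R'(t) = -t^2 + (7/3)t + 2 = 0 at t = -2/3, 3.
R''(t) = -2t + 7/3. R''(-2/3) = 11/3 > 0 ⇒ local minimum; R''(3) = -11/3 < 0 ⇒ local maximum.
Thus R has its local maximum at t = 3, with value 19/2.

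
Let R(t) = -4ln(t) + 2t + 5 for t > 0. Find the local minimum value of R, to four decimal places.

R'(t) = -4/t + 2 = 0 gives t = 2.
R''(t) = 4/t², which is positive for t > 0, so this is a local minimum.
R(2) = -4·ln(2) + 4 + 5 ≈ 6.2274.

6.2274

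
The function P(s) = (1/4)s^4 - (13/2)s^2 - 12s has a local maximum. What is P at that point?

P'(s) = s^3 - 13s - 12 = 0 at s = -3, -1, 4.
Since P''(s) = 3s^2 - 13, we get P''(-3) = 14 > 0 ⇒ local minimum; P''(-1) = -10 < 0 ⇒ local maximum; P''(4) = 35 > 0 ⇒ local minimum.
So the local maximum value is P(-1) = 23/4.

23/4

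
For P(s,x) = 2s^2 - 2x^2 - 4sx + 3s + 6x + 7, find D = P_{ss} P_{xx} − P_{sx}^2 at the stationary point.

∂P/∂s = 4s - 4x + 3 = 0 and ∂P/∂x = -4s - 4x + 6 = 0, so (s, x) = (3/8, 9/8).
The Hessian has P_{ss} = 4, P_{xx} = -4, P_{sx} = -4, giving D = -32 < 0, so the point is a saddle point.
D = (4)·(-4) − (-4)^2 = -32.

-32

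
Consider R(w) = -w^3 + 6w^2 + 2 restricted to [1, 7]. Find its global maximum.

34

Differentiating, R'(w) = -3w^2 + 12w; whose only zero in [1, 7] is w = 4.
Candidates: R(1) = 7; R(4) = 34; R(7) = -47.
Hence the absolute maximum is 34 at w = 4.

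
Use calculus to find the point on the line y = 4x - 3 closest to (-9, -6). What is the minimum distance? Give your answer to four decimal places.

8.0037

Minimize D(x)^2 = (x + 9)^2 + (4x + 3)^2.
d/dx[D^2] = 2(x + 9) + 2·4·(4x + 3) = 0 ⇒ x = -21/17.
Then y = -135/17 and the distance is √(1089/17) ≈ 8.0037.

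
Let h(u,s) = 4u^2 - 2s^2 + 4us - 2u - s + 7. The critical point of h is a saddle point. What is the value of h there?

27/4

∂h/∂u = 8u + 4s - 2 = 0 and ∂h/∂s = 4u - 4s - 1 = 0, so (u, s) = (1/4, 0).
The Hessian has h_{uu} = 8, h_{ss} = -4, h_{us} = 4, giving D = -48 < 0, so the point is a saddle point.
h(1/4, 0) = 27/4.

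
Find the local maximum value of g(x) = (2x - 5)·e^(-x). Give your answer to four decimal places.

0.0604

Differentiating with the product rule gives g'(x) = (-2x + 7)·e^(-x). Since e^(-x) > 0, the only critical point is x = 7/2.
g''(7/2) has the same sign as -2 < 0, so this is a local maximum.
g(7/2) = (2)·e^(-7/2) ≈ 0.0604.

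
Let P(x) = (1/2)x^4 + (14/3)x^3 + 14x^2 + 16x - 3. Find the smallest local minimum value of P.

-41/3

P'(x) = 2x^3 + 14x^2 + 28x + 16. Setting P'(x) = 0 gives x ∈ {-4, -2, -1}.
P''(x) = 6x^2 + 28x + 28. P''(-4) = 12 > 0 ⇒ local minimum; P''(-2) = -4 < 0 ⇒ local maximum; P''(-1) = 6 > 0 ⇒ local minimum.
The smallest local minimum is P(-4) = -41/3.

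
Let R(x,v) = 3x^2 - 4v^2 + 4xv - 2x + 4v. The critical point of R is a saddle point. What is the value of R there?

1

∂R/∂x = 6x + 4v - 2 = 0 and ∂R/∂v = 4x - 8v + 4 = 0, so (x, v) = (0, 1/2).
The Hessian has R_{xx} = 6, R_{vv} = -8, R_{xv} = 4, giving D = -64 < 0, so the point is a saddle point.
R(0, 1/2) = 1.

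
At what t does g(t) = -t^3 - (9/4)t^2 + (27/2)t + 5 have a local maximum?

3/2

g'(t) = -3t^2 - (9/2)t + 27/2. Setting g'(t) = 0 gives t ∈ {-3, 3/2}.
Second-derivative test with g''(t) = -6t - 9/2: g''(-3) = 27/2 > 0 ⇒ local minimum; g''(3/2) = -27/2 < 0 ⇒ local maximum.
So the local maximum value is g(3/2) = 269/16.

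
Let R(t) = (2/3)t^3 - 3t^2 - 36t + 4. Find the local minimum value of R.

-176

Critical points: R'(t) = 2t^2 - 6t - 36 vanishes at t = -3, 6.
Since R''(t) = 4t - 6, we get R''(-3) = -18 < 0 ⇒ local maximum; R''(6) = 18 > 0 ⇒ local minimum.
Thus R has its local minimum at t = 6, with value -176.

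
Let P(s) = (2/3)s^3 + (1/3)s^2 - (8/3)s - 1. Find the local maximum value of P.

P'(s) = 2s^2 + (2/3)s - 8/3 = 0 at s = -4/3, 1.
P''(s) = 4s + 2/3. P''(-4/3) = -14/3 < 0 ⇒ local maximum; P''(1) = 14/3 > 0 ⇒ local minimum.
The local maximum is P(-4/3) = 127/81.

127/81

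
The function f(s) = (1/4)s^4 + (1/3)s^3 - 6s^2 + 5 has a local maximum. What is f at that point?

f'(s) = s^3 + s^2 - 12s. Setting f'(s) = 0 gives s ∈ {-4, 0, 3}.
Since f''(s) = 3s^2 + 2s - 12, we get f''(-4) = 28 > 0 ⇒ local minimum; f''(0) = -12 < 0 ⇒ local maximum; f''(3) = 21 > 0 ⇒ local minimum.
Thus f has its local maximum at s = 0, with value 5.

5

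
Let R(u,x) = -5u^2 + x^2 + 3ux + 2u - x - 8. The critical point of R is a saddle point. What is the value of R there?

∂R/∂u = -10u + 3x + 2 = 0 and ∂R/∂x = 3u + 2x - 1 = 0, so (u, x) = (7/29, 4/29).
The Hessian has R_{uu} = -10, R_{xx} = 2, R_{ux} = 3, giving D = -29 < 0, so the point is a saddle point.
R(7/29, 4/29) = -227/29.

-227/29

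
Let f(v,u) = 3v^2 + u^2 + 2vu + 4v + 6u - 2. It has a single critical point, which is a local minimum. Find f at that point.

-23/2

∂f/∂v = 6v + 2u + 4 = 0 and ∂f/∂u = 2v + 2u + 6 = 0, so (v, u) = (1/2, -7/2).
The Hessian has f_{vv} = 6, f_{uu} = 2, f_{vu} = 2, giving D = 8 > 0 with f_{vv} > 0, so the point is a local minimum.
f(1/2, -7/2) = -23/2.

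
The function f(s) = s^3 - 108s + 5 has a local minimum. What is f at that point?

f'(s) = 3s^2 - 108 = 0 at s = -6, 6.
Second-derivative test with f''(s) = 6s: f''(-6) = -36 < 0 ⇒ local maximum; f''(6) = 36 > 0 ⇒ local minimum.
The local minimum is f(6) = -427.

-427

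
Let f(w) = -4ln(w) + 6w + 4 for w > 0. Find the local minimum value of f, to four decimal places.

9.6219

f'(w) = -4/w + 6 = 0 gives w = 2/3.
f''(w) = 4/w², which is positive for w > 0, so this is a local minimum.
f(2/3) = -4·ln(2/3) + 4 + 4 ≈ 9.6219.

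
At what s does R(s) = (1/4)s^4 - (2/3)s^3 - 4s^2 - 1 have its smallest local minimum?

R'(s) = s^3 - 2s^2 - 8s. Setting R'(s) = 0 gives s ∈ {-2, 0, 4}.
R''(s) = 3s^2 - 4s - 8. R''(-2) = 12 > 0 ⇒ local minimum; R''(0) = -8 < 0 ⇒ local maximum; R''(4) = 24 > 0 ⇒ local minimum.
So the smallest local minimum value is R(4) = -131/3.

4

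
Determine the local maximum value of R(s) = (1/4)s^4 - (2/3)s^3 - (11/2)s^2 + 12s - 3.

R'(s) = s^3 - 2s^2 - 11s + 12. Setting R'(s) = 0 gives s ∈ {-3, 1, 4}.
Second-derivative test with R''(s) = 3s^2 - 4s - 11: R''(-3) = 28 > 0 ⇒ local minimum; R''(1) = -12 < 0 ⇒ local maximum; R''(4) = 21 > 0 ⇒ local minimum.
The local maximum is R(1) = 37/12.

37/12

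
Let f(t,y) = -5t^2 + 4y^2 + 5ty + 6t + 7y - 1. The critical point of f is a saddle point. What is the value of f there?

-416/105

∂f/∂t = -10t + 5y + 6 = 0 and ∂f/∂y = 5t + 8y + 7 = 0, so (t, y) = (13/105, -20/21).
The Hessian has f_{tt} = -10, f_{yy} = 8, f_{ty} = 5, giving D = -105 < 0, so the point is a saddle point.
f(13/105, -20/21) = -416/105.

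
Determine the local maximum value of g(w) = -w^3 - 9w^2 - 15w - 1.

Critical points: g'(w) = -3w^2 - 18w - 15 vanishes at w = -5, -1.
Since g''(w) = -6w - 18, we get g''(-5) = 12 > 0 ⇒ local minimum; g''(-1) = -12 < 0 ⇒ local maximum.
So the local maximum value is g(-1) = 6.

6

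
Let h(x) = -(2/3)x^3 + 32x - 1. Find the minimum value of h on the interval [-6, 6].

-259/3

The derivative is -2x^2 + 32, which vanishes at x = -4 and x = 4.
Candidates: h(-6) = -49,  h(-4) = -259/3,  h(4) = 253/3,  h(6) = 47.
Hence the absolute minimum is -259/3 at x = -4.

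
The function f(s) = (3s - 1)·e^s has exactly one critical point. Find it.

By the product rule, f'(s) = (3s + 2)·e^s. Since e^s > 0, the only critical point is s = -2/3.
f''(-2/3) has the same sign as 3 > 0, so this is a local minimum.
f(-2/3) = (-3)·e^(-2/3) ≈ -1.5403.

-2/3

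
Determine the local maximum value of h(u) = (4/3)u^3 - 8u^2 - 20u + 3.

h'(u) = 4u^2 - 16u - 20 = 0 at u = -1, 5.
Second-derivative test with h''(u) = 8u - 16: h''(-1) = -24 < 0 ⇒ local maximum; h''(5) = 24 > 0 ⇒ local minimum.
Thus h has its local maximum at u = -1, with value 41/3.

41/3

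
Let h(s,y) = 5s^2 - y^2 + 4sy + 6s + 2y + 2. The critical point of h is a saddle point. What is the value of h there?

2/9

∂h/∂s = 10s + 4y + 6 = 0 and ∂h/∂y = 4s - 2y + 2 = 0, so (s, y) = (-5/9, -1/9).
The Hessian has h_{ss} = 10, h_{yy} = -2, h_{sy} = 4, giving D = -36 < 0, so the point is a saddle point.
h(-5/9, -1/9) = 2/9.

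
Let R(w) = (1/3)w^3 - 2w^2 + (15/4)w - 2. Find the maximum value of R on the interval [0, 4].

Differentiating, R'(w) = w^2 - 4w + 15/4; which vanishes at w = 3/2 and w = 5/2.
Evaluating at the critical points and endpoints: R(0) = -2, R(3/2) = 1/4, R(5/2) = 1/12, R(4) = 7/3.
So the maximum is R(4) = 7/3.

7/3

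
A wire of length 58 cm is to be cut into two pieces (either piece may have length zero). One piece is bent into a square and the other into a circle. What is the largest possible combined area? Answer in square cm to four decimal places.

Let x be the length used for the square. Square side x/4; circle radius (58−x)/(2π).
A(x) = (x/4)² + π·((58−x)/(2π))² = x²/16 + (58−x)²/(4π) for 0 ≤ x ≤ 58. A'(x) = x/8 − (58−x)/(2π) = 0 gives x = 4·58/(π+4) ≈ 32.4858.
A'' > 0, so the interior critical point is a minimum; the maximum is at an endpoint. A(0) = 267.6986 and A(58) = 210.2500, so the largest area is 267.6986.

267.6986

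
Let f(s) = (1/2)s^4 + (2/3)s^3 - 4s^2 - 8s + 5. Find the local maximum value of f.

53/6

f'(s) = 2s^3 + 2s^2 - 8s - 8 = 0 at s = -2, -1, 2.
Second-derivative test with f''(s) = 6s^2 + 4s - 8: f''(-2) = 8 > 0 ⇒ local minimum; f''(-1) = -6 < 0 ⇒ local maximum; f''(2) = 24 > 0 ⇒ local minimum.
Thus f has its local maximum at s = -1, with value 53/6.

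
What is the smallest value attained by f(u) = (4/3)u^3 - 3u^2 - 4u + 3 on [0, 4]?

-19/3

The derivative is 4u^2 - 6u - 4, whose only zero in [0, 4] is u = 2.
Compare values at every candidate in [0, 4]: f(0) = 3,  f(2) = -19/3,  f(4) = 73/3.
So the minimum is f(2) = -19/3.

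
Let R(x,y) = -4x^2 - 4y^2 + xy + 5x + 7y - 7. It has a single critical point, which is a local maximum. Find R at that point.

-110/63

∂R/∂x = -8x + y + 5 = 0 and ∂R/∂y = x - 8y + 7 = 0, so (x, y) = (47/63, 61/63).
The Hessian has R_{xx} = -8, R_{yy} = -8, R_{xy} = 1, giving D = 63 > 0 with R_{xx} < 0, so the point is a local maximum.
R(47/63, 61/63) = -110/63.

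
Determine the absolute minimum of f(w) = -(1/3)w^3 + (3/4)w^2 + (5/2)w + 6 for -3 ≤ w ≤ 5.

-53/12

The derivative is -w^2 + (3/2)w + 5/2, which vanishes at w = -1 and w = 5/2.
Candidates: f(-3) = 57/4,  f(-1) = 55/12,  f(5/2) = 563/48,  f(5) = -53/12.
The minimum over the interval is -53/12, attained at w = 5.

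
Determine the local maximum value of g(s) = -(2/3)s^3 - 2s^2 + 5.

5

Critical points: g'(s) = -2s^2 - 4s vanishes at s = -2, 0.
Second-derivative test with g''(s) = -4s - 4: g''(-2) = 4 > 0 ⇒ local minimum; g''(0) = -4 < 0 ⇒ local maximum.
The local maximum is g(0) = 5.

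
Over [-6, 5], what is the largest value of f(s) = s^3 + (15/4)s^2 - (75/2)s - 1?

621/4

f'(s) = 3s^2 + (15/2)s - 75/2, which vanishes at s = -5 and s = 5/2.
Candidates: f(-6) = 143, f(-5) = 621/4, f(5/2) = -891/16, f(5) = 121/4.
Hence the absolute maximum is 621/4 at s = -5.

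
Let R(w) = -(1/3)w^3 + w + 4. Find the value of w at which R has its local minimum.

Critical points: R'(w) = -w^2 + 1 vanishes at w = -1, 1.
Second-derivative test with R''(w) = -2w: R''(-1) = 2 > 0 ⇒ local minimum; R''(1) = -2 < 0 ⇒ local maximum.
Thus R has its local minimum at w = -1, with value 10/3.

-1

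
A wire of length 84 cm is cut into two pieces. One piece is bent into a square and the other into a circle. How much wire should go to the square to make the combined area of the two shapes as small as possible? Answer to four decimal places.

Let x be the length used for the square. Square side x/4; circle radius (84−x)/(2π).
A(x) = (x/4)² + π·((84−x)/(2π))² = x²/16 + (84−x)²/(4π) for 0 ≤ x ≤ 84. A'(x) = x/8 − (84−x)/(2π) = 0 gives x = 4·84/(π+4) ≈ 47.0483.
A'' = 1/8 + 1/(2π) > 0, so this gives the minimum combined area; x ≈ 47.0483 cm to the square.

47.0483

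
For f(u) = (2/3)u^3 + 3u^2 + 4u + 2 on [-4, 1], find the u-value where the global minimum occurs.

-4

Differentiating, f'(u) = 2u^2 + 6u + 4; which vanishes at u = -2 and u = -1.
Evaluating at the critical points and endpoints: f(-4) = -26/3, f(-2) = 2/3, f(-1) = 1/3, f(1) = 29/3.
The minimum over the interval is -26/3, attained at u = -4.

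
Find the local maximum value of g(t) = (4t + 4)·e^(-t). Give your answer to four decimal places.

4.0000

Differentiating with the product rule gives g'(t) = (-4t)·e^(-t). Since e^(-t) > 0, the only critical point is t = 0.
g''(0) has the same sign as -4 < 0, so this is a local maximum.
g(0) = (4)·e^(0) ≈ 4.0000.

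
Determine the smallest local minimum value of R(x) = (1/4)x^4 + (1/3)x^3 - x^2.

R'(x) = x^3 + x^2 - 2x. Setting R'(x) = 0 gives x ∈ {-2, 0, 1}.
R''(x) = 3x^2 + 2x - 2. R''(-2) = 6 > 0 ⇒ local minimum; R''(0) = -2 < 0 ⇒ local maximum; R''(1) = 3 > 0 ⇒ local minimum.
The smallest local minimum is R(-2) = -8/3.

-8/3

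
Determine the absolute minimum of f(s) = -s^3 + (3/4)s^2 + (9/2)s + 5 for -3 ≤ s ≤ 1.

f'(s) = -3s^2 + (3/2)s + 9/2, whose only zero in [-3, 1] is s = -1.
Evaluating at the critical points and endpoints: f(-3) = 101/4, f(-1) = 9/4, f(1) = 37/4.
So the minimum is f(-1) = 9/4.

9/4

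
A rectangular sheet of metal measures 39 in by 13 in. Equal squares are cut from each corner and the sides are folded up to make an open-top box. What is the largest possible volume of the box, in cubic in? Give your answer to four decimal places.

693.2966

With cut size x, the volume is V(x) = x(39 − 2x)(13 − 2x) for 0 < x < 6.5.
V'(x) = 12x^2 − 208x + 507. Setting V'(x) = 0 gives x ≈ 2.9342 (the root in (0, 6.5)).
V''(x) = 24x − 208 is negative there, so this is the maximum; V ≈ 693.2966.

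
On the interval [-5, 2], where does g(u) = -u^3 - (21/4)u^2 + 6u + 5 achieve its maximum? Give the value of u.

Differentiating, g'(u) = -3u^2 - (21/2)u + 6; which vanishes at u = -4 and u = 1/2.
Candidates: g(-5) = -125/4,  g(-4) = -39,  g(1/2) = 105/16,  g(2) = -12.
Hence the absolute maximum is 105/16 at u = 1/2.

1/2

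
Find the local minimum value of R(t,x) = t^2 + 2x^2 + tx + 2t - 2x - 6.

∂R/∂t = 2t + x + 2 = 0 and ∂R/∂x = t + 4x - 2 = 0, so (t, x) = (-10/7, 6/7).
The Hessian has R_{tt} = 2, R_{xx} = 4, R_{tx} = 1, giving D = 7 > 0 with R_{tt} > 0, so the point is a local minimum.
R(-10/7, 6/7) = -58/7.

-58/7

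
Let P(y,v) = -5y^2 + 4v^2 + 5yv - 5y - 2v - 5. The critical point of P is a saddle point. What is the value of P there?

∂P/∂y = -10y + 5v - 5 = 0 and ∂P/∂v = 5y + 8v - 2 = 0, so (y, v) = (-2/7, 3/7).
The Hessian has P_{yy} = -10, P_{vv} = 8, P_{yv} = 5, giving D = -105 < 0, so the point is a saddle point.
P(-2/7, 3/7) = -33/7.

-33/7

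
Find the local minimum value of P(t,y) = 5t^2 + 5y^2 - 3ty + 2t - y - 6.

-565/91

∂P/∂t = 10t - 3y + 2 = 0 and ∂P/∂y = -3t + 10y - 1 = 0, so (t, y) = (-17/91, 4/91).
The Hessian has P_{tt} = 10, P_{yy} = 10, P_{ty} = -3, giving D = 91 > 0 with P_{tt} > 0, so the point is a local minimum.
P(-17/91, 4/91) = -565/91.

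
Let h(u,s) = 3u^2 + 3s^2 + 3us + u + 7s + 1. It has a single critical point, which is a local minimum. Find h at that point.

-34/9

∂h/∂u = 6u + 3s + 1 = 0 and ∂h/∂s = 3u + 6s + 7 = 0, so (u, s) = (5/9, -13/9).
The Hessian has h_{uu} = 6, h_{ss} = 6, h_{us} = 3, giving D = 27 > 0 with h_{uu} > 0, so the point is a local minimum.
h(5/9, -13/9) = -34/9.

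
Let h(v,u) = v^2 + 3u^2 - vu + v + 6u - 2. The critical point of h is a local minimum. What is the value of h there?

-67/11

∂h/∂v = 2v - u + 1 = 0 and ∂h/∂u = -v + 6u + 6 = 0, so (v, u) = (-12/11, -13/11).
The Hessian has h_{vv} = 2, h_{uu} = 6, h_{vu} = -1, giving D = 11 > 0 with h_{vv} > 0, so the point is a local minimum.
h(-12/11, -13/11) = -67/11.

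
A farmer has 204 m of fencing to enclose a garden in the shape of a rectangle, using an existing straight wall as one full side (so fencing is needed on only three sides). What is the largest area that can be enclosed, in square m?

Let the sides perpendicular to the wall have length x and the parallel side y, so 2x + y = 204 and the area is A = xy = x(204 − 2x).
A'(x) = 204 − 4x = 0 gives x = 51, and A''(x) = −4 < 0 confirms a maximum.
Then y = 204 − 2·51 = 102 and A = 5202.

5202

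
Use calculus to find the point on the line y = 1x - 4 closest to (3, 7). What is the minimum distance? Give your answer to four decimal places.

Minimize D(x)^2 = (x - 3)^2 + (x - 11)^2.
d/dx[D^2] = 2(x - 3) + 2·1·(x - 11) = 0 ⇒ x = 7.
Then y = 3 and the distance is √(32) ≈ 5.6569.

5.6569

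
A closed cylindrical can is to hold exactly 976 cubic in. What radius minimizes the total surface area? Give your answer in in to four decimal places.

With radius r and height h, πr²h = 976 so h = 976/(πr²), and S(r) = 2πr² + 2πrh = 2πr² + 2·976/r.
S'(r) = 4πr − 2·976/r² = 0 ⇒ r³ = 976/(2π), so r ≈ 5.3756 and h = 2r ≈ 10.7511.
S''(r) = 4π + 4·976/r³ > 0, so this is the minimum; S ≈ 544.6879.

5.3756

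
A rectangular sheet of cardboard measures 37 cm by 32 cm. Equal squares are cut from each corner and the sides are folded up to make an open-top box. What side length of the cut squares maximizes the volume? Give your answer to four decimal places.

With cut size x, the volume is V(x) = x(37 − 2x)(32 − 2x) for 0 < x < 16.
V'(x) = 12x^2 − 276x + 1184. Setting V'(x) = 0 gives x ≈ 5.7049 (the root in (0, 16)).
V''(x) = 24x − 276 is negative there, so this is the maximum; V ≈ 3005.9537.

5.7049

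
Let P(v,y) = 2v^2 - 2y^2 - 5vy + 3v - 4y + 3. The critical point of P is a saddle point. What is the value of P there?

∂P/∂v = 4v - 5y + 3 = 0 and ∂P/∂y = -5v - 4y - 4 = 0, so (v, y) = (-32/41, -1/41).
The Hessian has P_{vv} = 4, P_{yy} = -4, P_{vy} = -5, giving D = -41 < 0, so the point is a saddle point.
P(-32/41, -1/41) = 77/41.

77/41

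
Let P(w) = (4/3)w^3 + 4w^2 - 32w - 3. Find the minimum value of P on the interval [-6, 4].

-121/3

The derivative is 4w^2 + 8w - 32, which vanishes at w = -4 and w = 2.
Evaluating at the critical points and endpoints: P(-6) = 45, P(-4) = 311/3, P(2) = -121/3, P(4) = 55/3.
The minimum over the interval is -121/3, attained at w = 2.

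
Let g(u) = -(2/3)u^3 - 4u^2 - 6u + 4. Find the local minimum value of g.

4

g'(u) = -2u^2 - 8u - 6 = 0 at u = -3, -1.
Second-derivative test with g''(u) = -4u - 8: g''(-3) = 4 > 0 ⇒ local minimum; g''(-1) = -4 < 0 ⇒ local maximum.
Thus g has its local minimum at u = -3, with value 4.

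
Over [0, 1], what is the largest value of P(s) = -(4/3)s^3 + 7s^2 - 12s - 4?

-4

P'(s) = -4s^2 + 14s - 12, which has no zeros in [0, 1].
Compare values at every candidate in [0, 1]: P(0) = -4, P(1) = -31/3.
So the maximum is P(0) = -4.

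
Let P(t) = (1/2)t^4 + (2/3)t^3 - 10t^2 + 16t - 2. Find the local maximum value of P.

P'(t) = 2t^3 + 2t^2 - 20t + 16. Setting P'(t) = 0 gives t ∈ {-4, 1, 2}.
Since P''(t) = 6t^2 + 4t - 20, we get P''(-4) = 60 > 0 ⇒ local minimum; P''(1) = -10 < 0 ⇒ local maximum; P''(2) = 12 > 0 ⇒ local minimum.
Thus P has its local maximum at t = 1, with value 31/6.

31/6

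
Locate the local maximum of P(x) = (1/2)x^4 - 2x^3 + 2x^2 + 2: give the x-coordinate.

P'(x) = 2x^3 - 6x^2 + 4x. Setting P'(x) = 0 gives x ∈ {0, 1, 2}.
Since P''(x) = 6x^2 - 12x + 4, we get P''(0) = 4 > 0 ⇒ local minimum; P''(1) = -2 < 0 ⇒ local maximum; P''(2) = 4 > 0 ⇒ local minimum.
The local maximum is P(1) = 5/2.

1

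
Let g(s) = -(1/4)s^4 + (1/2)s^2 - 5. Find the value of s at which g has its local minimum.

0

Critical points: g'(s) = -s^3 + s vanishes at s = -1, 0, 1.
Since g''(s) = -3s^2 + 1, we get g''(-1) = -2 < 0 ⇒ local maximum; g''(0) = 1 > 0 ⇒ local minimum; g''(1) = -2 < 0 ⇒ local maximum.
So the local minimum value is g(0) = -5.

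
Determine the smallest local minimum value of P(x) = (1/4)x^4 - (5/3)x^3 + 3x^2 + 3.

Critical points: P'(x) = x^3 - 5x^2 + 6x vanishes at x = 0, 2, 3.
Since P''(x) = 3x^2 - 10x + 6, we get P''(0) = 6 > 0 ⇒ local minimum; P''(2) = -2 < 0 ⇒ local maximum; P''(3) = 3 > 0 ⇒ local minimum.
Thus P has its smallest local minimum at x = 0, with value 3.

3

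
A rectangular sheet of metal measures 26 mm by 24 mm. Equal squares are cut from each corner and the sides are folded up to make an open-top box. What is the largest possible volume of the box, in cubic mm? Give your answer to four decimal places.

1153.2457

With cut size x, the volume is V(x) = x(26 − 2x)(24 − 2x) for 0 < x < 12.
V'(x) = 12x^2 − 200x + 624. Setting V'(x) = 0 gives x ≈ 4.1567 (the root in (0, 12)).
V''(x) = 24x − 200 is negative there, so this is the maximum; V ≈ 1153.2457.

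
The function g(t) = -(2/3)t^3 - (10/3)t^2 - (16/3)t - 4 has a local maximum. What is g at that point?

Critical points: g'(t) = -2t^2 - (20/3)t - 16/3 vanishes at t = -2, -4/3.
g''(t) = -4t - 20/3. g''(-2) = 4/3 > 0 ⇒ local minimum; g''(-4/3) = -4/3 < 0 ⇒ local maximum.
So the local maximum value is g(-4/3) = -100/81.

-100/81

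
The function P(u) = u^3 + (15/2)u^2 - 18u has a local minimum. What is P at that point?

-19/2

Critical points: P'(u) = 3u^2 + 15u - 18 vanishes at u = -6, 1.
P''(u) = 6u + 15. P''(-6) = -21 < 0 ⇒ local maximum; P''(1) = 21 > 0 ⇒ local minimum.
Thus P has its local minimum at u = 1, with value -19/2.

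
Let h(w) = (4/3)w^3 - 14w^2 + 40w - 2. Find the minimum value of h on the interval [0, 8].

Differentiating, h'(w) = 4w^2 - 28w + 40; which vanishes at w = 2 and w = 5.
Compare values at every candidate in [0, 8]: h(0) = -2,  h(2) = 98/3,  h(5) = 44/3,  h(8) = 314/3.
So the minimum is h(0) = -2.

-2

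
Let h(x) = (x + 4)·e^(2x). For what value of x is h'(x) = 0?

-9/2

Differentiating with the product rule gives h'(x) = (2x + 9)·e^(2x). Since e^(2x) > 0, the only critical point is x = -9/2.
h''(-9/2) has the same sign as 2 > 0, so this is a local minimum.
h(-9/2) = (-1/2)·e^(-9) ≈ -0.0001.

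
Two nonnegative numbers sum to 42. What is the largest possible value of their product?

441

With x + y = 42, the product is P(x) = x(42 − x).
P'(x) = 42 − 2x = 0 gives x = 21; P'' = −2 < 0, so this is the maximum.
P = 21·21 = 441.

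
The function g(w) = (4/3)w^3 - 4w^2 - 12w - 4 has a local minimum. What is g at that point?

g'(w) = 4w^2 - 8w - 12. Setting g'(w) = 0 gives w ∈ {-1, 3}.
Since g''(w) = 8w - 8, we get g''(-1) = -16 < 0 ⇒ local maximum; g''(3) = 16 > 0 ⇒ local minimum.
So the local minimum value is g(3) = -40.

-40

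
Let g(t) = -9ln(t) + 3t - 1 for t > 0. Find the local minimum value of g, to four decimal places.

-1.8875

g'(t) = -9/t + 3 = 0 gives t = 3.
g''(t) = 9/t², which is positive for t > 0, so this is a local minimum.
g(3) = -9·ln(3) + 9 - 1 ≈ -1.8875.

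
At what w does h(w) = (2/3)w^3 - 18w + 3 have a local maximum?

h'(w) = 2w^2 - 18 = 0 at w = -3, 3.
h''(w) = 4w. h''(-3) = -12 < 0 ⇒ local maximum; h''(3) = 12 > 0 ⇒ local minimum.
The local maximum is h(-3) = 39.

-3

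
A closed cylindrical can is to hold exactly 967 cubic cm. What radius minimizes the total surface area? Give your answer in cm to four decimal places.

5.3590

With radius r and height h, πr²h = 967 so h = 967/(πr²), and S(r) = 2πr² + 2πrh = 2πr² + 2·967/r.
S'(r) = 4πr − 2·967/r² = 0 ⇒ r³ = 967/(2π), so r ≈ 5.3590 and h = 2r ≈ 10.7180.
S''(r) = 4π + 4·967/r³ > 0, so this is the minimum; S ≈ 541.3343.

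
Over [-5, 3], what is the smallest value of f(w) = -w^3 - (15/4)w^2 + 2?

-235/4

f'(w) = -3w^2 - (15/2)w, which vanishes at w = -5/2 and w = 0.
Candidates: f(-5) = 133/4, f(-5/2) = -93/16, f(0) = 2, f(3) = -235/4.
The minimum over the interval is -235/4, attained at w = 3.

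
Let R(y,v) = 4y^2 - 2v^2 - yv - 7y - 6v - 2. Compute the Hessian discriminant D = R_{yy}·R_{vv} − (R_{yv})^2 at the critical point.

∂R/∂y = 8y - v - 7 = 0 and ∂R/∂v = -y - 4v - 6 = 0, so (y, v) = (2/3, -5/3).
The Hessian has R_{yy} = 8, R_{vv} = -4, R_{yv} = -1, giving D = -33 < 0, so the point is a saddle point.
D = (8)·(-4) − (-1)^2 = -33.

-33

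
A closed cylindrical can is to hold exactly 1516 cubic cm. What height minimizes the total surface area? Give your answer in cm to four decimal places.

12.4510

With radius r and height h, πr²h = 1516 so h = 1516/(πr²), and S(r) = 2πr² + 2πrh = 2πr² + 2·1516/r.
S'(r) = 4πr − 2·1516/r² = 0 ⇒ r³ = 1516/(2π), so r ≈ 6.2255 and h = 2r ≈ 12.4510.
S''(r) = 4π + 4·1516/r³ > 0, so this is the minimum; S ≈ 730.5456.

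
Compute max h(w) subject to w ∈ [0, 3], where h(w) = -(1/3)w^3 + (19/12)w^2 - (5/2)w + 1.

1

Differentiating, h'(w) = -w^2 + (19/6)w - 5/2; which vanishes at w = 3/2 and w = 5/3.
Candidates: h(0) = 1, h(3/2) = -5/16, h(5/3) = -101/324, h(3) = -5/4.
The maximum over the interval is 1, attained at w = 0.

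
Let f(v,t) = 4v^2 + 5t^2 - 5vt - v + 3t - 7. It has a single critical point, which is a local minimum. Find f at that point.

∂f/∂v = 8v - 5t - 1 = 0 and ∂f/∂t = -5v + 10t + 3 = 0, so (v, t) = (-1/11, -19/55).
The Hessian has f_{vv} = 8, f_{tt} = 10, f_{vt} = -5, giving D = 55 > 0 with f_{vv} > 0, so the point is a local minimum.
f(-1/11, -19/55) = -411/55.

-411/55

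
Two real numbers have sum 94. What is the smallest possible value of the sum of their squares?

4418

With a + b = 94, a^2 + b^2 = a^2 + (94 − a)^2.
The derivative 2a − 2(94 − a) = 4a − 188 vanishes at a = 47; second derivative 4 > 0, a minimum.
The minimum is 2·(47)^2 = 4418.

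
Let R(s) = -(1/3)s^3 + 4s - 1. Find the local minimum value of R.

Critical points: R'(s) = -s^2 + 4 vanishes at s = -2, 2.
Second-derivative test with R''(s) = -2s: R''(-2) = 4 > 0 ⇒ local minimum; R''(2) = -4 < 0 ⇒ local maximum.
Thus R has its local minimum at s = -2, with value -19/3.

-19/3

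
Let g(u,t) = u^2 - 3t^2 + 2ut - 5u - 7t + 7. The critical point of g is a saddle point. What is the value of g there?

∂g/∂u = 2u + 2t - 5 = 0 and ∂g/∂t = 2u - 6t - 7 = 0, so (u, t) = (11/4, -1/4).
The Hessian has g_{uu} = 2, g_{tt} = -6, g_{ut} = 2, giving D = -16 < 0, so the point is a saddle point.
g(11/4, -1/4) = 1.

1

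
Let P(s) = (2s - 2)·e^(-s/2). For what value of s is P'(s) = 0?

3

P'(s) = 2·e^(-s/2) + (2s - 2)·(-1/2)·e^(-s/2) = (-s + 3)·e^(-s/2). Since e^(-s/2) > 0, the only critical point is s = 3.
P''(3) has the same sign as -1 < 0, so this is a local maximum.
P(3) = (4)·e^(-3/2) ≈ 0.8925.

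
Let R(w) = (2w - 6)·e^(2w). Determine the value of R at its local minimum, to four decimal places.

-148.4132

Differentiating with the product rule gives R'(w) = (4w - 10)·e^(2w). Since e^(2w) > 0, the only critical point is w = 5/2.
R''(5/2) has the same sign as 4 > 0, so this is a local minimum.
R(5/2) = (-1)·e^(5) ≈ -148.4132.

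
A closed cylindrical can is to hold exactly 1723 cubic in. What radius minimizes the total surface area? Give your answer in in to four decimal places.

6.4968

With radius r and height h, πr²h = 1723 so h = 1723/(πr²), and S(r) = 2πr² + 2πrh = 2πr² + 2·1723/r.
S'(r) = 4πr − 2·1723/r² = 0 ⇒ r³ = 1723/(2π), so r ≈ 6.4968 and h = 2r ≈ 12.9937.
S''(r) = 4π + 4·1723/r³ > 0, so this is the minimum; S ≈ 795.6182.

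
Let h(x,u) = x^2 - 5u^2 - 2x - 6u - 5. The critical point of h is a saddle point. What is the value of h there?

-21/5

∂h/∂x = 2x - 2 = 0 and ∂h/∂u = -10u - 6 = 0, so (x, u) = (1, -3/5).
The Hessian has h_{xx} = 2, h_{uu} = -10, h_{xu} = 0, giving D = -20 < 0, so the point is a saddle point.
h(1, -3/5) = -21/5.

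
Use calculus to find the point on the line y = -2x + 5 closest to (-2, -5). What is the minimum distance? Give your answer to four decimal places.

6.2610

Minimize D(x)^2 = (x + 2)^2 + (-2x + 10)^2.
d/dx[D^2] = 2(x + 2) + 2·(-2)·(-2x + 10) = 0 ⇒ x = 18/5.
Then y = -11/5 and the distance is √(196/5) ≈ 6.2610.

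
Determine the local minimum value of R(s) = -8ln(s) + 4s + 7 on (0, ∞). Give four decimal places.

R'(s) = -8/s + 4 = 0 gives s = 2.
R''(s) = 8/s², which is positive for s > 0, so this is a local minimum.
R(2) = -8·ln(2) + 8 + 7 ≈ 9.4548.

9.4548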